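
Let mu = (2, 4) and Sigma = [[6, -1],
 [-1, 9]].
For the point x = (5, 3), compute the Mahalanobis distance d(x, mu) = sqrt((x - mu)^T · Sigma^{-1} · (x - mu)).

Step 1 — centre the observation: (x - mu) = (3, -1).

Step 2 — invert Sigma. det(Sigma) = 6·9 - (-1)² = 53.
  Sigma^{-1} = (1/det) · [[d, -b], [-b, a]] = [[0.1698, 0.0189],
 [0.0189, 0.1132]].

Step 3 — form the quadratic (x - mu)^T · Sigma^{-1} · (x - mu):
  Sigma^{-1} · (x - mu) = (0.4906, -0.0566).
  (x - mu)^T · [Sigma^{-1} · (x - mu)] = (3)·(0.4906) + (-1)·(-0.0566) = 1.5283.

Step 4 — take square root: d = √(1.5283) ≈ 1.2362.

d(x, mu) = √(1.5283) ≈ 1.2362


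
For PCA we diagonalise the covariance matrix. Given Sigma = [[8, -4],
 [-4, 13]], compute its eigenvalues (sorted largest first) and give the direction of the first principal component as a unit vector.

Step 1 — characteristic polynomial of 2×2 Sigma:
  det(Sigma - λI) = λ² - trace · λ + det = 0.
  trace = 8 + 13 = 21, det = 8·13 - (-4)² = 88.
Step 2 — discriminant:
  Δ = trace² - 4·det = 441 - 352 = 89.
Step 3 — eigenvalues:
  λ = (trace ± √Δ)/2 = (21 ± 9.434)/2,
  λ_1 = 15.217,  λ_2 = 5.783.

Step 4 — unit eigenvector for λ_1: solve (Sigma - λ_1 I)v = 0. First row:
  (8 - 15.217)·v_x + (-4)·v_y = 0, i.e. (-7.217)·v_x + (-4)·v_y = 0,
  so v ∝ (b, λ_1 - a) = (-4, 7.217); multiply by -1 so the first entry is positive: u = (4, -7.217).
  ||u|| = √((4)² + (-7.217)²) = √(68.085) ≈ 8.2514,
  v_1 = u/||u|| ≈ (0.4848, -0.8746) (||v_1|| = 1).

λ_1 = 15.217,  λ_2 = 5.783;  v_1 ≈ (0.4848, -0.8746)


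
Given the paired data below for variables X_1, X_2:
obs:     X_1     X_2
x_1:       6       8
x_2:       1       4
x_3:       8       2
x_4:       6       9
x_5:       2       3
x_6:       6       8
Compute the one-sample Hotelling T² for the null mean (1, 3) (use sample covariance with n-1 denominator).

Step 1 — sample mean vector:
  mean(X_1) = (6 + 1 + 8 + 6 + 2 + 6) / 6 = 29/6 = 4.8333
  mean(X_2) = (8 + 4 + 2 + 9 + 3 + 8) / 6 = 34/6 = 5.6667
  x̄ = (4.8333, 5.6667),  deviation x̄ - mu_0 = (4.8333, 5.6667) - (1, 3) = (3.8333, 2.6667).

Step 2 — sample covariance matrix, S[i,j] = (1/(n-1)) · Σ_k (x_{k,i} - mean_i) · (x_{k,j} - mean_j), divisor n-1 = 5:
  S[X_1,X_1] = ((1.1667)·(1.1667) + (-3.8333)·(-3.8333) + (3.1667)·(3.1667) + (1.1667)·(1.1667) + (-2.8333)·(-2.8333) + (1.1667)·(1.1667)) / 5 = 36.8333/5 = 7.3667
  S[X_1,X_2] = ((1.1667)·(2.3333) + (-3.8333)·(-1.6667) + (3.1667)·(-3.6667) + (1.1667)·(3.3333) + (-2.8333)·(-2.6667) + (1.1667)·(2.3333)) / 5 = 11.6667/5 = 2.3333
  S[X_2,X_2] = ((2.3333)·(2.3333) + (-1.6667)·(-1.6667) + (-3.6667)·(-3.6667) + (3.3333)·(3.3333) + (-2.6667)·(-2.6667) + (2.3333)·(2.3333)) / 5 = 45.3333/5 = 9.0667
  S = [[7.3667, 2.3333],
 [2.3333, 9.0667]].

Step 3 — invert S. det(S) = 7.3667·9.0667 - (2.3333)² = 61.3467.
  S^{-1} = (1/det) · [[d, -b], [-b, a]] = [[0.1478, -0.038],
 [-0.038, 0.1201]].

Step 4 — quadratic form (x̄ - mu_0)^T · S^{-1} · (x̄ - mu_0):
  S^{-1} · (x̄ - mu_0) = (0.4651, 0.1744),
  (x̄ - mu_0)^T · [...] = (3.8333)·(0.4651) + (2.6667)·(0.1744) = 2.2481.

Step 5 — scale by n: T² = 6 · 2.2481 = 13.4884.

T² ≈ 13.4884


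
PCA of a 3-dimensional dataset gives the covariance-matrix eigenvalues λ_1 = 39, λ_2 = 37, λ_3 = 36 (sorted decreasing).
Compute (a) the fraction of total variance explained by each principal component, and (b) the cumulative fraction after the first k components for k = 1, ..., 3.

Step 1 — total variance = trace(Sigma) = Σ λ_i = 39 + 37 + 36 = 112.

Step 2 — fraction explained by component i = λ_i / Σ λ:
  PC1: 39/112 = 0.3482
  PC2: 37/112 = 0.3304
  PC3: 36/112 = 0.3214

Step 3 — cumulative fraction after k components = (λ_1 + ... + λ_k) / Σ λ:
  k = 1: 39/112 = 0.3482
  k = 2: (39 + 37)/112 = 76/112 = 0.6786
  k = 3: (39 + 37 + 36)/112 = 112/112 = 1

Summary (fraction, with percent):

explained: PC1 0.3482 (34.82%), PC2 0.3304 (33.04%), PC3 0.3214 (32.14%);  cumulative: 0.3482, 0.6786, 1


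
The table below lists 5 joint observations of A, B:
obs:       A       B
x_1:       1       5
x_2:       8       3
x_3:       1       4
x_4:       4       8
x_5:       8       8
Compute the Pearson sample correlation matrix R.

Step 1 — column means:
  mean(A) = (1 + 8 + 1 + 4 + 8) / 5 = 22/5 = 4.4
  mean(B) = (5 + 3 + 4 + 8 + 8) / 5 = 28/5 = 5.6

Step 2 — sample variances and covariances s[i,j] = (1/(n-1)) · Σ_k (x_{k,i} - mean_i) · (x_{k,j} - mean_j), with n-1 = 4:
  s[A,A] = ((-3.4)·(-3.4) + (3.6)·(3.6) + (-3.4)·(-3.4) + (-0.4)·(-0.4) + (3.6)·(3.6)) / 4 = 49.2/4 = 12.3
  s[A,B] = ((-3.4)·(-0.6) + (3.6)·(-2.6) + (-3.4)·(-1.6) + (-0.4)·(2.4) + (3.6)·(2.4)) / 4 = 5.8/4 = 1.45
  s[B,B] = ((-0.6)·(-0.6) + (-2.6)·(-2.6) + (-1.6)·(-1.6) + (2.4)·(2.4) + (2.4)·(2.4)) / 4 = 21.2/4 = 5.3
  Sample standard deviations s_i = √(s[i,i]):
  s(A) = √(12.3) = 3.5071
  s(B) = √(5.3) = 2.3022

Step 3 — r_{ij} = s_{ij} / (s_i · s_j):
  r[A,A] = 1 (diagonal).
  r[A,B] = 1.45 / (3.5071 · 2.3022) = 1.45 / 8.074 = 0.1796
  r[B,B] = 1 (diagonal).

R is symmetric with unit diagonal. Assembling:

R = [[1, 0.1796],
 [0.1796, 1]]


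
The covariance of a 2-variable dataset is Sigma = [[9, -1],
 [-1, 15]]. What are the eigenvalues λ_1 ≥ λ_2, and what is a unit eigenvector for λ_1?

Step 1 — characteristic polynomial of 2×2 Sigma:
  det(Sigma - λI) = λ² - trace · λ + det = 0.
  trace = 9 + 15 = 24, det = 9·15 - (-1)² = 134.
Step 2 — discriminant:
  Δ = trace² - 4·det = 576 - 536 = 40.
Step 3 — eigenvalues:
  λ = (trace ± √Δ)/2 = (24 ± 6.3246)/2,
  λ_1 = 15.1623,  λ_2 = 8.8377.

Step 4 — unit eigenvector for λ_1: solve (Sigma - λ_1 I)v = 0. First row:
  (9 - 15.1623)·v_x + (-1)·v_y = 0, i.e. (-6.1623)·v_x + (-1)·v_y = 0,
  so v ∝ (b, λ_1 - a) = (-1, 6.1623); multiply by -1 so the first entry is positive: u = (1, -6.1623).
  ||u|| = √((1)² + (-6.1623)²) = √(38.9737) ≈ 6.2429,
  v_1 = u/||u|| ≈ (0.1602, -0.9871) (||v_1|| = 1).

λ_1 = 15.1623,  λ_2 = 8.8377;  v_1 ≈ (0.1602, -0.9871)


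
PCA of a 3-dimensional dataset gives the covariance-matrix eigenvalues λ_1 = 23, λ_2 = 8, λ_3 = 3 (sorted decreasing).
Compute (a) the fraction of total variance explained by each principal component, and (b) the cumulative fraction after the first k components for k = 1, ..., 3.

Step 1 — total variance = trace(Sigma) = Σ λ_i = 23 + 8 + 3 = 34.

Step 2 — fraction explained by component i = λ_i / Σ λ:
  PC1: 23/34 = 0.6765
  PC2: 8/34 = 0.2353
  PC3: 3/34 = 0.0882

Step 3 — cumulative fraction after k components = (λ_1 + ... + λ_k) / Σ λ:
  k = 1: 23/34 = 0.6765
  k = 2: (23 + 8)/34 = 31/34 = 0.9118
  k = 3: (23 + 8 + 3)/34 = 34/34 = 1

Summary (fraction, with percent):

explained: PC1 0.6765 (67.65%), PC2 0.2353 (23.53%), PC3 0.0882 (8.82%);  cumulative: 0.6765, 0.9118, 1


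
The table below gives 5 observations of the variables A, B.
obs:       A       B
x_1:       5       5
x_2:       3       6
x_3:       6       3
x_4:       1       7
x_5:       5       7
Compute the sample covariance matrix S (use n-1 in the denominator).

Step 1 — column means:
  mean(A) = (5 + 3 + 6 + 1 + 5) / 5 = 20/5 = 4
  mean(B) = (5 + 6 + 3 + 7 + 7) / 5 = 28/5 = 5.6

Step 2 — sample covariance S[i,j] = (1/(n-1)) · Σ_k (x_{k,i} - mean_i) · (x_{k,j} - mean_j), with n-1 = 4.
  S[A,A] = ((1)·(1) + (-1)·(-1) + (2)·(2) + (-3)·(-3) + (1)·(1)) / 4 = 16/4 = 4
  S[A,B] = ((1)·(-0.6) + (-1)·(0.4) + (2)·(-2.6) + (-3)·(1.4) + (1)·(1.4)) / 4 = -9/4 = -2.25
  S[B,B] = ((-0.6)·(-0.6) + (0.4)·(0.4) + (-2.6)·(-2.6) + (1.4)·(1.4) + (1.4)·(1.4)) / 4 = 11.2/4 = 2.8

S is symmetric (S[j,i] = S[i,j]). Assembling:

S = [[4, -2.25],
 [-2.25, 2.8]]


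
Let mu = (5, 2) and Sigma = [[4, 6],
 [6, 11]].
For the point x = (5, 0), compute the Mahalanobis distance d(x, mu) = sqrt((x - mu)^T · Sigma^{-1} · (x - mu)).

Step 1 — centre the observation: (x - mu) = (0, -2).

Step 2 — invert Sigma. det(Sigma) = 4·11 - (6)² = 8.
  Sigma^{-1} = (1/det) · [[d, -b], [-b, a]] = [[1.375, -0.75],
 [-0.75, 0.5]].

Step 3 — form the quadratic (x - mu)^T · Sigma^{-1} · (x - mu):
  Sigma^{-1} · (x - mu) = (1.5, -1).
  (x - mu)^T · [Sigma^{-1} · (x - mu)] = (0)·(1.5) + (-2)·(-1) = 2.

Step 4 — take square root: d = √(2) ≈ 1.4142.

d(x, mu) = √(2) ≈ 1.4142


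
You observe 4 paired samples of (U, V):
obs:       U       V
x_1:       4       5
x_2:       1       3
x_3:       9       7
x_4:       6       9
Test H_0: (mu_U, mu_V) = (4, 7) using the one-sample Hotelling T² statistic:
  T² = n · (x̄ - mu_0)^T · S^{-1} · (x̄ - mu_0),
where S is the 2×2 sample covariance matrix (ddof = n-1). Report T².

Step 1 — sample mean vector:
  mean(U) = (4 + 1 + 9 + 6) / 4 = 20/4 = 5
  mean(V) = (5 + 3 + 7 + 9) / 4 = 24/4 = 6
  x̄ = (5, 6),  deviation x̄ - mu_0 = (5, 6) - (4, 7) = (1, -1).

Step 2 — sample covariance matrix, S[i,j] = (1/(n-1)) · Σ_k (x_{k,i} - mean_i) · (x_{k,j} - mean_j), divisor n-1 = 3:
  S[U,U] = ((-1)·(-1) + (-4)·(-4) + (4)·(4) + (1)·(1)) / 3 = 34/3 = 11.3333
  S[U,V] = ((-1)·(-1) + (-4)·(-3) + (4)·(1) + (1)·(3)) / 3 = 20/3 = 6.6667
  S[V,V] = ((-1)·(-1) + (-3)·(-3) + (1)·(1) + (3)·(3)) / 3 = 20/3 = 6.6667
  S = [[11.3333, 6.6667],
 [6.6667, 6.6667]].

Step 3 — invert S. det(S) = 11.3333·6.6667 - (6.6667)² = 31.1111.
  S^{-1} = (1/det) · [[d, -b], [-b, a]] = [[0.2143, -0.2143],
 [-0.2143, 0.3643]].

Step 4 — quadratic form (x̄ - mu_0)^T · S^{-1} · (x̄ - mu_0):
  S^{-1} · (x̄ - mu_0) = (0.4286, -0.5786),
  (x̄ - mu_0)^T · [...] = (1)·(0.4286) + (-1)·(-0.5786) = 1.0071.

Step 5 — scale by n: T² = 4 · 1.0071 = 4.0286.

T² ≈ 4.0286


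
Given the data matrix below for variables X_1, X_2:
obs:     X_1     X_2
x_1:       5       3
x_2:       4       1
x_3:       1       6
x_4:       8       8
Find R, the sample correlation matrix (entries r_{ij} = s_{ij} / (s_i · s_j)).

Step 1 — column means:
  mean(X_1) = (5 + 4 + 1 + 8) / 4 = 18/4 = 4.5
  mean(X_2) = (3 + 1 + 6 + 8) / 4 = 18/4 = 4.5

Step 2 — sample variances and covariances s[i,j] = (1/(n-1)) · Σ_k (x_{k,i} - mean_i) · (x_{k,j} - mean_j), with n-1 = 3:
  s[X_1,X_1] = ((0.5)·(0.5) + (-0.5)·(-0.5) + (-3.5)·(-3.5) + (3.5)·(3.5)) / 3 = 25/3 = 8.3333
  s[X_1,X_2] = ((0.5)·(-1.5) + (-0.5)·(-3.5) + (-3.5)·(1.5) + (3.5)·(3.5)) / 3 = 8/3 = 2.6667
  s[X_2,X_2] = ((-1.5)·(-1.5) + (-3.5)·(-3.5) + (1.5)·(1.5) + (3.5)·(3.5)) / 3 = 29/3 = 9.6667
  Sample standard deviations s_i = √(s[i,i]):
  s(X_1) = √(8.3333) = 2.8868
  s(X_2) = √(9.6667) = 3.1091

Step 3 — r_{ij} = s_{ij} / (s_i · s_j):
  r[X_1,X_1] = 1 (diagonal).
  r[X_1,X_2] = 2.6667 / (2.8868 · 3.1091) = 2.6667 / 8.9753 = 0.2971
  r[X_2,X_2] = 1 (diagonal).

R is symmetric with unit diagonal. Assembling:

R = [[1, 0.2971],
 [0.2971, 1]]


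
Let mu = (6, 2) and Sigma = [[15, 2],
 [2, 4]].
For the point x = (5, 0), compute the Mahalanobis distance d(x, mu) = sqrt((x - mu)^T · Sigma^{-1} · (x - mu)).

Step 1 — centre the observation: (x - mu) = (-1, -2).

Step 2 — invert Sigma. det(Sigma) = 15·4 - (2)² = 56.
  Sigma^{-1} = (1/det) · [[d, -b], [-b, a]] = [[0.0714, -0.0357],
 [-0.0357, 0.2679]].

Step 3 — form the quadratic (x - mu)^T · Sigma^{-1} · (x - mu):
  Sigma^{-1} · (x - mu) = (0, -0.5).
  (x - mu)^T · [Sigma^{-1} · (x - mu)] = (-1)·(0) + (-2)·(-0.5) = 1.

Step 4 — take square root: d = √(1) ≈ 1.

d(x, mu) = √(1) ≈ 1


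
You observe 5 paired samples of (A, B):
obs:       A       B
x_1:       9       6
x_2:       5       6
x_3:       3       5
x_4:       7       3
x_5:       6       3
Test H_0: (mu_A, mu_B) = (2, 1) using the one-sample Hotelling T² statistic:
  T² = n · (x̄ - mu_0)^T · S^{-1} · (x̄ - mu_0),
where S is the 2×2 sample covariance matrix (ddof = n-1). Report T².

Step 1 — sample mean vector:
  mean(A) = (9 + 5 + 3 + 7 + 6) / 5 = 30/5 = 6
  mean(B) = (6 + 6 + 5 + 3 + 3) / 5 = 23/5 = 4.6
  x̄ = (6, 4.6),  deviation x̄ - mu_0 = (6, 4.6) - (2, 1) = (4, 3.6).

Step 2 — sample covariance matrix, S[i,j] = (1/(n-1)) · Σ_k (x_{k,i} - mean_i) · (x_{k,j} - mean_j), divisor n-1 = 4:
  S[A,A] = ((3)·(3) + (-1)·(-1) + (-3)·(-3) + (1)·(1) + (0)·(0)) / 4 = 20/4 = 5
  S[A,B] = ((3)·(1.4) + (-1)·(1.4) + (-3)·(0.4) + (1)·(-1.6) + (0)·(-1.6)) / 4 = 0/4 = 0
  S[B,B] = ((1.4)·(1.4) + (1.4)·(1.4) + (0.4)·(0.4) + (-1.6)·(-1.6) + (-1.6)·(-1.6)) / 4 = 9.2/4 = 2.3
  S = [[5, 0],
 [0, 2.3]].

Step 3 — invert S. det(S) = 5·2.3 - (0)² = 11.5.
  S^{-1} = (1/det) · [[d, -b], [-b, a]] = [[0.2, 0],
 [0, 0.4348]].

Step 4 — quadratic form (x̄ - mu_0)^T · S^{-1} · (x̄ - mu_0):
  S^{-1} · (x̄ - mu_0) = (0.8, 1.5652),
  (x̄ - mu_0)^T · [...] = (4)·(0.8) + (3.6)·(1.5652) = 8.8348.

Step 5 — scale by n: T² = 5 · 8.8348 = 44.1739.

T² ≈ 44.1739


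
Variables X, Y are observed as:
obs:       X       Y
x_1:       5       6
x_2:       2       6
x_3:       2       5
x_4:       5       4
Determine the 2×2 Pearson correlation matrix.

Step 1 — column means:
  mean(X) = (5 + 2 + 2 + 5) / 4 = 14/4 = 3.5
  mean(Y) = (6 + 6 + 5 + 4) / 4 = 21/4 = 5.25

Step 2 — sample variances and covariances s[i,j] = (1/(n-1)) · Σ_k (x_{k,i} - mean_i) · (x_{k,j} - mean_j), with n-1 = 3:
  s[X,X] = ((1.5)·(1.5) + (-1.5)·(-1.5) + (-1.5)·(-1.5) + (1.5)·(1.5)) / 3 = 9/3 = 3
  s[X,Y] = ((1.5)·(0.75) + (-1.5)·(0.75) + (-1.5)·(-0.25) + (1.5)·(-1.25)) / 3 = -1.5/3 = -0.5
  s[Y,Y] = ((0.75)·(0.75) + (0.75)·(0.75) + (-0.25)·(-0.25) + (-1.25)·(-1.25)) / 3 = 2.75/3 = 0.9167
  Sample standard deviations s_i = √(s[i,i]):
  s(X) = √(3) = 1.7321
  s(Y) = √(0.9167) = 0.9574

Step 3 — r_{ij} = s_{ij} / (s_i · s_j):
  r[X,X] = 1 (diagonal).
  r[X,Y] = -0.5 / (1.7321 · 0.9574) = -0.5 / 1.6583 = -0.3015
  r[Y,Y] = 1 (diagonal).

R is symmetric with unit diagonal. Assembling:

R = [[1, -0.3015],
 [-0.3015, 1]]


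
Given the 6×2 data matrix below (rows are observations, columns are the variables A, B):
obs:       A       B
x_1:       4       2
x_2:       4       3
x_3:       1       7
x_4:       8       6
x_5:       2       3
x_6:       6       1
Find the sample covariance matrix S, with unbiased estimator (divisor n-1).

Step 1 — column means:
  mean(A) = (4 + 4 + 1 + 8 + 2 + 6) / 6 = 25/6 = 4.1667
  mean(B) = (2 + 3 + 7 + 6 + 3 + 1) / 6 = 22/6 = 3.6667

Step 2 — sample covariance S[i,j] = (1/(n-1)) · Σ_k (x_{k,i} - mean_i) · (x_{k,j} - mean_j), with n-1 = 5.
  S[A,A] = ((-0.1667)·(-0.1667) + (-0.1667)·(-0.1667) + (-3.1667)·(-3.1667) + (3.8333)·(3.8333) + (-2.1667)·(-2.1667) + (1.8333)·(1.8333)) / 5 = 32.8333/5 = 6.5667
  S[A,B] = ((-0.1667)·(-1.6667) + (-0.1667)·(-0.6667) + (-3.1667)·(3.3333) + (3.8333)·(2.3333) + (-2.1667)·(-0.6667) + (1.8333)·(-2.6667)) / 5 = -4.6667/5 = -0.9333
  S[B,B] = ((-1.6667)·(-1.6667) + (-0.6667)·(-0.6667) + (3.3333)·(3.3333) + (2.3333)·(2.3333) + (-0.6667)·(-0.6667) + (-2.6667)·(-2.6667)) / 5 = 27.3333/5 = 5.4667

S is symmetric (S[j,i] = S[i,j]). Assembling:

S = [[6.5667, -0.9333],
 [-0.9333, 5.4667]]


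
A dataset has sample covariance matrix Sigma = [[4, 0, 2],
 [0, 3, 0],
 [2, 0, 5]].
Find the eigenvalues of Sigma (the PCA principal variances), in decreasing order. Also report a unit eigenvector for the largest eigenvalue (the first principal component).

Step 1 — characteristic polynomial p(λ) = det(λI - Sigma) = λ³ - tr·λ² + c_1·λ - det, where tr = trace, c_1 = sum of the principal 2×2 minors, det = det(Sigma):
  tr = 4 + 3 + 5 = 12,
  c_1 = (4·3 - (0)²) + (4·5 - (2)²) + (3·5 - (0)²) = 12 + 16 + 15 = 43,
  det = 4·(3·5 - (0)²) - (0)·((0)·5 - (0)·(2)) + (2)·((0)·(0) - 3·(2)) = 4·(15) - (0)·(0) + (2)·(-6) = 48.
  So p(λ) = λ³ - 12λ² + 43λ - 48.
Step 2 — look for an integer root (rational root theorem: any rational root is an integer divisor of 48). Testing λ = 3:
  p(3) = 27 - 108 + 129 - 48 = 0  ✓
  Dividing out (λ - 3): p(λ) = (λ - 3)(λ² - 9λ + 16).
Step 3 — remaining eigenvalues from the quadratic λ² - 9λ + 16 = 0:
  Δ = 9² - 4·16 = 81 - 64 = 17,  λ = (9 ± √17)/2 = (9 ± 4.1231)/2 ≈ 6.5616 or 2.4384.
  Sorted: λ_1 = 6.5616,  λ_2 = 3,  λ_3 = 2.4384  (check: sum = 12 = tr ✓).

Step 4 — unit eigenvector for λ_1 ≈ 6.5616: v spans the null space of (Sigma - λ_1 I), whose rows are
  r_1 = (-2.5616, 0, 2),  r_2 = (0, -3.5616, 0),  r_3 = (2, 0, -1.5616).
  v is orthogonal to every row, so take v ∝ r_1 × r_2 = ((0)·(0) - (2)·(-3.5616), (2)·(0) - (-2.5616)·(0), (-2.5616)·(-3.5616) - (0)·(0)) ≈ (7.1231, 0, 9.1231).
  Let u = (7.1231, 0, 9.1231).
  ||u|| = √((7.1231)² + (0)² + (9.1231)²) = √(133.9697) ≈ 11.5745,  v_1 = u/||u|| ≈ (0.6154, 0, 0.7882) (||v_1|| = 1).

λ_1 = 6.5616,  λ_2 = 3,  λ_3 = 2.4384;  v_1 ≈ (0.6154, 0, 0.7882)


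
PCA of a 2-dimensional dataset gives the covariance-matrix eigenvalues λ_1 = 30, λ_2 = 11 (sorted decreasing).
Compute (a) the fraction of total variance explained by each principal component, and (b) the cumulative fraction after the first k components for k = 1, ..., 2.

Step 1 — total variance = trace(Sigma) = Σ λ_i = 30 + 11 = 41.

Step 2 — fraction explained by component i = λ_i / Σ λ:
  PC1: 30/41 = 0.7317
  PC2: 11/41 = 0.2683

Step 3 — cumulative fraction after k components = (λ_1 + ... + λ_k) / Σ λ:
  k = 1: 30/41 = 0.7317
  k = 2: (30 + 11)/41 = 41/41 = 1

Summary (fraction, with percent):

explained: PC1 0.7317 (73.17%), PC2 0.2683 (26.83%);  cumulative: 0.7317, 1


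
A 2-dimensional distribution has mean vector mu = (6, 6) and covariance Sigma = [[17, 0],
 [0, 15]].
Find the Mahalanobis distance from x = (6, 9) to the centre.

Step 1 — centre the observation: (x - mu) = (0, 3).

Step 2 — invert Sigma. det(Sigma) = 17·15 - (0)² = 255.
  Sigma^{-1} = (1/det) · [[d, -b], [-b, a]] = [[0.0588, 0],
 [0, 0.0667]].

Step 3 — form the quadratic (x - mu)^T · Sigma^{-1} · (x - mu):
  Sigma^{-1} · (x - mu) = (0, 0.2).
  (x - mu)^T · [Sigma^{-1} · (x - mu)] = (0)·(0) + (3)·(0.2) = 0.6.

Step 4 — take square root: d = √(0.6) ≈ 0.7746.

d(x, mu) = √(0.6) ≈ 0.7746


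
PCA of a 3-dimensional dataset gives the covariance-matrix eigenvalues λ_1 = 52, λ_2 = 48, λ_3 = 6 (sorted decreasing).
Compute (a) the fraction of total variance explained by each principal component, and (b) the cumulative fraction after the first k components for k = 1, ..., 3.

Step 1 — total variance = trace(Sigma) = Σ λ_i = 52 + 48 + 6 = 106.

Step 2 — fraction explained by component i = λ_i / Σ λ:
  PC1: 52/106 = 0.4906
  PC2: 48/106 = 0.4528
  PC3: 6/106 = 0.0566

Step 3 — cumulative fraction after k components = (λ_1 + ... + λ_k) / Σ λ:
  k = 1: 52/106 = 0.4906
  k = 2: (52 + 48)/106 = 100/106 = 0.9434
  k = 3: (52 + 48 + 6)/106 = 106/106 = 1

Summary (fraction, with percent):

explained: PC1 0.4906 (49.06%), PC2 0.4528 (45.28%), PC3 0.0566 (5.66%);  cumulative: 0.4906, 0.9434, 1


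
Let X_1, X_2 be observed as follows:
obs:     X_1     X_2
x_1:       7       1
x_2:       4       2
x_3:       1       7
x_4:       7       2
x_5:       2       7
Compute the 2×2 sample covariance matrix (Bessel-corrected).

Step 1 — column means:
  mean(X_1) = (7 + 4 + 1 + 7 + 2) / 5 = 21/5 = 4.2
  mean(X_2) = (1 + 2 + 7 + 2 + 7) / 5 = 19/5 = 3.8

Step 2 — sample covariance S[i,j] = (1/(n-1)) · Σ_k (x_{k,i} - mean_i) · (x_{k,j} - mean_j), with n-1 = 4.
  S[X_1,X_1] = ((2.8)·(2.8) + (-0.2)·(-0.2) + (-3.2)·(-3.2) + (2.8)·(2.8) + (-2.2)·(-2.2)) / 4 = 30.8/4 = 7.7
  S[X_1,X_2] = ((2.8)·(-2.8) + (-0.2)·(-1.8) + (-3.2)·(3.2) + (2.8)·(-1.8) + (-2.2)·(3.2)) / 4 = -29.8/4 = -7.45
  S[X_2,X_2] = ((-2.8)·(-2.8) + (-1.8)·(-1.8) + (3.2)·(3.2) + (-1.8)·(-1.8) + (3.2)·(3.2)) / 4 = 34.8/4 = 8.7

S is symmetric (S[j,i] = S[i,j]). Assembling:

S = [[7.7, -7.45],
 [-7.45, 8.7]]


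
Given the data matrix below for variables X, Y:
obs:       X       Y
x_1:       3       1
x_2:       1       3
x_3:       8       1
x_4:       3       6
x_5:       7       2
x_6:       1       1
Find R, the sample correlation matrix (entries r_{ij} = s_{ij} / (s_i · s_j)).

Step 1 — column means:
  mean(X) = (3 + 1 + 8 + 3 + 7 + 1) / 6 = 23/6 = 3.8333
  mean(Y) = (1 + 3 + 1 + 6 + 2 + 1) / 6 = 14/6 = 2.3333

Step 2 — sample variances and covariances s[i,j] = (1/(n-1)) · Σ_k (x_{k,i} - mean_i) · (x_{k,j} - mean_j), with n-1 = 5:
  s[X,X] = ((-0.8333)·(-0.8333) + (-2.8333)·(-2.8333) + (4.1667)·(4.1667) + (-0.8333)·(-0.8333) + (3.1667)·(3.1667) + (-2.8333)·(-2.8333)) / 5 = 44.8333/5 = 8.9667
  s[X,Y] = ((-0.8333)·(-1.3333) + (-2.8333)·(0.6667) + (4.1667)·(-1.3333) + (-0.8333)·(3.6667) + (3.1667)·(-0.3333) + (-2.8333)·(-1.3333)) / 5 = -6.6667/5 = -1.3333
  s[Y,Y] = ((-1.3333)·(-1.3333) + (0.6667)·(0.6667) + (-1.3333)·(-1.3333) + (3.6667)·(3.6667) + (-0.3333)·(-0.3333) + (-1.3333)·(-1.3333)) / 5 = 19.3333/5 = 3.8667
  Sample standard deviations s_i = √(s[i,i]):
  s(X) = √(8.9667) = 2.9944
  s(Y) = √(3.8667) = 1.9664

Step 3 — r_{ij} = s_{ij} / (s_i · s_j):
  r[X,X] = 1 (diagonal).
  r[X,Y] = -1.3333 / (2.9944 · 1.9664) = -1.3333 / 5.8882 = -0.2264
  r[Y,Y] = 1 (diagonal).

R is symmetric with unit diagonal. Assembling:

R = [[1, -0.2264],
 [-0.2264, 1]]


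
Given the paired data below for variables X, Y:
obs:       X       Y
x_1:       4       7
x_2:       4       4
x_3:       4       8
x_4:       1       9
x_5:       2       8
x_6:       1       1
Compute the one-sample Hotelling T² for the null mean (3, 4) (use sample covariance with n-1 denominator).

Step 1 — sample mean vector:
  mean(X) = (4 + 4 + 4 + 1 + 2 + 1) / 6 = 16/6 = 2.6667
  mean(Y) = (7 + 4 + 8 + 9 + 8 + 1) / 6 = 37/6 = 6.1667
  x̄ = (2.6667, 6.1667),  deviation x̄ - mu_0 = (2.6667, 6.1667) - (3, 4) = (-0.3333, 2.1667).

Step 2 — sample covariance matrix, S[i,j] = (1/(n-1)) · Σ_k (x_{k,i} - mean_i) · (x_{k,j} - mean_j), divisor n-1 = 5:
  S[X,X] = ((1.3333)·(1.3333) + (1.3333)·(1.3333) + (1.3333)·(1.3333) + (-1.6667)·(-1.6667) + (-0.6667)·(-0.6667) + (-1.6667)·(-1.6667)) / 5 = 11.3333/5 = 2.2667
  S[X,Y] = ((1.3333)·(0.8333) + (1.3333)·(-2.1667) + (1.3333)·(1.8333) + (-1.6667)·(2.8333) + (-0.6667)·(1.8333) + (-1.6667)·(-5.1667)) / 5 = 3.3333/5 = 0.6667
  S[Y,Y] = ((0.8333)·(0.8333) + (-2.1667)·(-2.1667) + (1.8333)·(1.8333) + (2.8333)·(2.8333) + (1.8333)·(1.8333) + (-5.1667)·(-5.1667)) / 5 = 46.8333/5 = 9.3667
  S = [[2.2667, 0.6667],
 [0.6667, 9.3667]].

Step 3 — invert S. det(S) = 2.2667·9.3667 - (0.6667)² = 20.7867.
  S^{-1} = (1/det) · [[d, -b], [-b, a]] = [[0.4506, -0.0321],
 [-0.0321, 0.109]].

Step 4 — quadratic form (x̄ - mu_0)^T · S^{-1} · (x̄ - mu_0):
  S^{-1} · (x̄ - mu_0) = (-0.2197, 0.247),
  (x̄ - mu_0)^T · [...] = (-0.3333)·(-0.2197) + (2.1667)·(0.247) = 0.6083.

Step 5 — scale by n: T² = 6 · 0.6083 = 3.6498.

T² ≈ 3.6498


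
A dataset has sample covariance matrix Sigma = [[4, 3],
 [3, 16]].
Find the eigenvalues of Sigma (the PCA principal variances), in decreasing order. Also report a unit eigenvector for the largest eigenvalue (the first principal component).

Step 1 — characteristic polynomial of 2×2 Sigma:
  det(Sigma - λI) = λ² - trace · λ + det = 0.
  trace = 4 + 16 = 20, det = 4·16 - (3)² = 55.
Step 2 — discriminant:
  Δ = trace² - 4·det = 400 - 220 = 180.
Step 3 — eigenvalues:
  λ = (trace ± √Δ)/2 = (20 ± 13.4164)/2,
  λ_1 = 16.7082,  λ_2 = 3.2918.

Step 4 — unit eigenvector for λ_1: solve (Sigma - λ_1 I)v = 0. First row:
  (4 - 16.7082)·v_x + (3)·v_y = 0, i.e. (-12.7082)·v_x + (3)·v_y = 0,
  so v ∝ (b, λ_1 - a) = (3, 12.7082) = u.
  ||u|| = √((3)² + (12.7082)²) = √(170.4984) ≈ 13.0575,
  v_1 = u/||u|| ≈ (0.2298, 0.9732) (||v_1|| = 1).

λ_1 = 16.7082,  λ_2 = 3.2918;  v_1 ≈ (0.2298, 0.9732)


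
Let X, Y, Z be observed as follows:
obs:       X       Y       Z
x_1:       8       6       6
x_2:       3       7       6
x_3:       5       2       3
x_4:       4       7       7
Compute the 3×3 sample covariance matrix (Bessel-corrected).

Step 1 — column means:
  mean(X) = (8 + 3 + 5 + 4) / 4 = 20/4 = 5
  mean(Y) = (6 + 7 + 2 + 7) / 4 = 22/4 = 5.5
  mean(Z) = (6 + 6 + 3 + 7) / 4 = 22/4 = 5.5

Step 2 — sample covariance S[i,j] = (1/(n-1)) · Σ_k (x_{k,i} - mean_i) · (x_{k,j} - mean_j), with n-1 = 3.
  S[X,X] = ((3)·(3) + (-2)·(-2) + (0)·(0) + (-1)·(-1)) / 3 = 14/3 = 4.6667
  S[X,Y] = ((3)·(0.5) + (-2)·(1.5) + (0)·(-3.5) + (-1)·(1.5)) / 3 = -3/3 = -1
  S[X,Z] = ((3)·(0.5) + (-2)·(0.5) + (0)·(-2.5) + (-1)·(1.5)) / 3 = -1/3 = -0.3333
  S[Y,Y] = ((0.5)·(0.5) + (1.5)·(1.5) + (-3.5)·(-3.5) + (1.5)·(1.5)) / 3 = 17/3 = 5.6667
  S[Y,Z] = ((0.5)·(0.5) + (1.5)·(0.5) + (-3.5)·(-2.5) + (1.5)·(1.5)) / 3 = 12/3 = 4
  S[Z,Z] = ((0.5)·(0.5) + (0.5)·(0.5) + (-2.5)·(-2.5) + (1.5)·(1.5)) / 3 = 9/3 = 3

S is symmetric (S[j,i] = S[i,j]). Assembling:

S = [[4.6667, -1, -0.3333],
 [-1, 5.6667, 4],
 [-0.3333, 4, 3]]


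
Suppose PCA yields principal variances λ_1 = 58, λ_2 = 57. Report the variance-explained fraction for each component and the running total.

Step 1 — total variance = trace(Sigma) = Σ λ_i = 58 + 57 = 115.

Step 2 — fraction explained by component i = λ_i / Σ λ:
  PC1: 58/115 = 0.5043
  PC2: 57/115 = 0.4957

Step 3 — cumulative fraction after k components = (λ_1 + ... + λ_k) / Σ λ:
  k = 1: 58/115 = 0.5043
  k = 2: (58 + 57)/115 = 115/115 = 1

Summary (fraction, with percent):

explained: PC1 0.5043 (50.43%), PC2 0.4957 (49.57%);  cumulative: 0.5043, 1


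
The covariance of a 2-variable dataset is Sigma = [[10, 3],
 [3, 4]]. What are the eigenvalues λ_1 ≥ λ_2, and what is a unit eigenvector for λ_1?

Step 1 — characteristic polynomial of 2×2 Sigma:
  det(Sigma - λI) = λ² - trace · λ + det = 0.
  trace = 10 + 4 = 14, det = 10·4 - (3)² = 31.
Step 2 — discriminant:
  Δ = trace² - 4·det = 196 - 124 = 72.
Step 3 — eigenvalues:
  λ = (trace ± √Δ)/2 = (14 ± 8.4853)/2,
  λ_1 = 11.2426,  λ_2 = 2.7574.

Step 4 — unit eigenvector for λ_1: solve (Sigma - λ_1 I)v = 0. First row:
  (10 - 11.2426)·v_x + (3)·v_y = 0, i.e. (-1.2426)·v_x + (3)·v_y = 0,
  so v ∝ (b, λ_1 - a) = (3, 1.2426) = u.
  ||u|| = √((3)² + (1.2426)²) = √(10.5442) ≈ 3.2472,
  v_1 = u/||u|| ≈ (0.9239, 0.3827) (||v_1|| = 1).

λ_1 = 11.2426,  λ_2 = 2.7574;  v_1 ≈ (0.9239, 0.3827)


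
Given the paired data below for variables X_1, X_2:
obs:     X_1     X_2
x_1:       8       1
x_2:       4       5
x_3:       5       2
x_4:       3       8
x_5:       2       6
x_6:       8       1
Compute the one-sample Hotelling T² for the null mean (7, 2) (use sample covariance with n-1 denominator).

Step 1 — sample mean vector:
  mean(X_1) = (8 + 4 + 5 + 3 + 2 + 8) / 6 = 30/6 = 5
  mean(X_2) = (1 + 5 + 2 + 8 + 6 + 1) / 6 = 23/6 = 3.8333
  x̄ = (5, 3.8333),  deviation x̄ - mu_0 = (5, 3.8333) - (7, 2) = (-2, 1.8333).

Step 2 — sample covariance matrix, S[i,j] = (1/(n-1)) · Σ_k (x_{k,i} - mean_i) · (x_{k,j} - mean_j), divisor n-1 = 5:
  S[X_1,X_1] = ((3)·(3) + (-1)·(-1) + (0)·(0) + (-2)·(-2) + (-3)·(-3) + (3)·(3)) / 5 = 32/5 = 6.4
  S[X_1,X_2] = ((3)·(-2.8333) + (-1)·(1.1667) + (0)·(-1.8333) + (-2)·(4.1667) + (-3)·(2.1667) + (3)·(-2.8333)) / 5 = -33/5 = -6.6
  S[X_2,X_2] = ((-2.8333)·(-2.8333) + (1.1667)·(1.1667) + (-1.8333)·(-1.8333) + (4.1667)·(4.1667) + (2.1667)·(2.1667) + (-2.8333)·(-2.8333)) / 5 = 42.8333/5 = 8.5667
  S = [[6.4, -6.6],
 [-6.6, 8.5667]].

Step 3 — invert S. det(S) = 6.4·8.5667 - (-6.6)² = 11.2667.
  S^{-1} = (1/det) · [[d, -b], [-b, a]] = [[0.7604, 0.5858],
 [0.5858, 0.568]].

Step 4 — quadratic form (x̄ - mu_0)^T · S^{-1} · (x̄ - mu_0):
  S^{-1} · (x̄ - mu_0) = (-0.4467, -0.1302),
  (x̄ - mu_0)^T · [...] = (-2)·(-0.4467) + (1.8333)·(-0.1302) = 0.6548.

Step 5 — scale by n: T² = 6 · 0.6548 = 3.929.

T² ≈ 3.929


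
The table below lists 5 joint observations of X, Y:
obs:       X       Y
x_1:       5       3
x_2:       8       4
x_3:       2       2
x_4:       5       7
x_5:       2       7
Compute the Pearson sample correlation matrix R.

Step 1 — column means:
  mean(X) = (5 + 8 + 2 + 5 + 2) / 5 = 22/5 = 4.4
  mean(Y) = (3 + 4 + 2 + 7 + 7) / 5 = 23/5 = 4.6

Step 2 — sample variances and covariances s[i,j] = (1/(n-1)) · Σ_k (x_{k,i} - mean_i) · (x_{k,j} - mean_j), with n-1 = 4:
  s[X,X] = ((0.6)·(0.6) + (3.6)·(3.6) + (-2.4)·(-2.4) + (0.6)·(0.6) + (-2.4)·(-2.4)) / 4 = 25.2/4 = 6.3
  s[X,Y] = ((0.6)·(-1.6) + (3.6)·(-0.6) + (-2.4)·(-2.6) + (0.6)·(2.4) + (-2.4)·(2.4)) / 4 = -1.2/4 = -0.3
  s[Y,Y] = ((-1.6)·(-1.6) + (-0.6)·(-0.6) + (-2.6)·(-2.6) + (2.4)·(2.4) + (2.4)·(2.4)) / 4 = 21.2/4 = 5.3
  Sample standard deviations s_i = √(s[i,i]):
  s(X) = √(6.3) = 2.51
  s(Y) = √(5.3) = 2.3022

Step 3 — r_{ij} = s_{ij} / (s_i · s_j):
  r[X,X] = 1 (diagonal).
  r[X,Y] = -0.3 / (2.51 · 2.3022) = -0.3 / 5.7784 = -0.0519
  r[Y,Y] = 1 (diagonal).

R is symmetric with unit diagonal. Assembling:

R = [[1, -0.0519],
 [-0.0519, 1]]


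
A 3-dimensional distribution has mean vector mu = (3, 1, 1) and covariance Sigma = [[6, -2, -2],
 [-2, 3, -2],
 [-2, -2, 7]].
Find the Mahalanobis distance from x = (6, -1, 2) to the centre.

Step 1 — centre the observation: (x - mu) = (3, -2, 1).

Step 2 — invert Sigma (cofactor / det for 3×3, or solve directly):
  Sigma^{-1} = [[0.3696, 0.3913, 0.2174],
 [0.3913, 0.8261, 0.3478],
 [0.2174, 0.3478, 0.3043]].

Step 3 — form the quadratic (x - mu)^T · Sigma^{-1} · (x - mu):
  Sigma^{-1} · (x - mu) = (0.5435, -0.1304, 0.2609).
  (x - mu)^T · [Sigma^{-1} · (x - mu)] = (3)·(0.5435) + (-2)·(-0.1304) + (1)·(0.2609) = 2.1522.

Step 4 — take square root: d = √(2.1522) ≈ 1.467.

d(x, mu) = √(2.1522) ≈ 1.467


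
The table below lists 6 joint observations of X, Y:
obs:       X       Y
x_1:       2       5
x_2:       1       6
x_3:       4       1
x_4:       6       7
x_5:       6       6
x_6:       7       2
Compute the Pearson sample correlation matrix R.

Step 1 — column means:
  mean(X) = (2 + 1 + 4 + 6 + 6 + 7) / 6 = 26/6 = 4.3333
  mean(Y) = (5 + 6 + 1 + 7 + 6 + 2) / 6 = 27/6 = 4.5

Step 2 — sample variances and covariances s[i,j] = (1/(n-1)) · Σ_k (x_{k,i} - mean_i) · (x_{k,j} - mean_j), with n-1 = 5:
  s[X,X] = ((-2.3333)·(-2.3333) + (-3.3333)·(-3.3333) + (-0.3333)·(-0.3333) + (1.6667)·(1.6667) + (1.6667)·(1.6667) + (2.6667)·(2.6667)) / 5 = 29.3333/5 = 5.8667
  s[X,Y] = ((-2.3333)·(0.5) + (-3.3333)·(1.5) + (-0.3333)·(-3.5) + (1.6667)·(2.5) + (1.6667)·(1.5) + (2.6667)·(-2.5)) / 5 = -5/5 = -1
  s[Y,Y] = ((0.5)·(0.5) + (1.5)·(1.5) + (-3.5)·(-3.5) + (2.5)·(2.5) + (1.5)·(1.5) + (-2.5)·(-2.5)) / 5 = 29.5/5 = 5.9
  Sample standard deviations s_i = √(s[i,i]):
  s(X) = √(5.8667) = 2.4221
  s(Y) = √(5.9) = 2.429

Step 3 — r_{ij} = s_{ij} / (s_i · s_j):
  r[X,X] = 1 (diagonal).
  r[X,Y] = -1 / (2.4221 · 2.429) = -1 / 5.8833 = -0.17
  r[Y,Y] = 1 (diagonal).

R is symmetric with unit diagonal. Assembling:

R = [[1, -0.17],
 [-0.17, 1]]


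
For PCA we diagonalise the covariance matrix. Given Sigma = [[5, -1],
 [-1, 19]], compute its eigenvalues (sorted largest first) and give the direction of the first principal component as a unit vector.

Step 1 — characteristic polynomial of 2×2 Sigma:
  det(Sigma - λI) = λ² - trace · λ + det = 0.
  trace = 5 + 19 = 24, det = 5·19 - (-1)² = 94.
Step 2 — discriminant:
  Δ = trace² - 4·det = 576 - 376 = 200.
Step 3 — eigenvalues:
  λ = (trace ± √Δ)/2 = (24 ± 14.1421)/2,
  λ_1 = 19.0711,  λ_2 = 4.9289.

Step 4 — unit eigenvector for λ_1: solve (Sigma - λ_1 I)v = 0. First row:
  (5 - 19.0711)·v_x + (-1)·v_y = 0, i.e. (-14.0711)·v_x + (-1)·v_y = 0,
  so v ∝ (b, λ_1 - a) = (-1, 14.0711); multiply by -1 so the first entry is positive: u = (1, -14.0711).
  ||u|| = √((1)² + (-14.0711)²) = √(198.9949) ≈ 14.1066,
  v_1 = u/||u|| ≈ (0.0709, -0.9975) (||v_1|| = 1).

λ_1 = 19.0711,  λ_2 = 4.9289;  v_1 ≈ (0.0709, -0.9975)


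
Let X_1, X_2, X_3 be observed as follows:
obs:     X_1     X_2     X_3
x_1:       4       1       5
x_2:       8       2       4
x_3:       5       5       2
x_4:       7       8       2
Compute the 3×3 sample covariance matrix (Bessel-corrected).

Step 1 — column means:
  mean(X_1) = (4 + 8 + 5 + 7) / 4 = 24/4 = 6
  mean(X_2) = (1 + 2 + 5 + 8) / 4 = 16/4 = 4
  mean(X_3) = (5 + 4 + 2 + 2) / 4 = 13/4 = 3.25

Step 2 — sample covariance S[i,j] = (1/(n-1)) · Σ_k (x_{k,i} - mean_i) · (x_{k,j} - mean_j), with n-1 = 3.
  S[X_1,X_1] = ((-2)·(-2) + (2)·(2) + (-1)·(-1) + (1)·(1)) / 3 = 10/3 = 3.3333
  S[X_1,X_2] = ((-2)·(-3) + (2)·(-2) + (-1)·(1) + (1)·(4)) / 3 = 5/3 = 1.6667
  S[X_1,X_3] = ((-2)·(1.75) + (2)·(0.75) + (-1)·(-1.25) + (1)·(-1.25)) / 3 = -2/3 = -0.6667
  S[X_2,X_2] = ((-3)·(-3) + (-2)·(-2) + (1)·(1) + (4)·(4)) / 3 = 30/3 = 10
  S[X_2,X_3] = ((-3)·(1.75) + (-2)·(0.75) + (1)·(-1.25) + (4)·(-1.25)) / 3 = -13/3 = -4.3333
  S[X_3,X_3] = ((1.75)·(1.75) + (0.75)·(0.75) + (-1.25)·(-1.25) + (-1.25)·(-1.25)) / 3 = 6.75/3 = 2.25

S is symmetric (S[j,i] = S[i,j]). Assembling:

S = [[3.3333, 1.6667, -0.6667],
 [1.6667, 10, -4.3333],
 [-0.6667, -4.3333, 2.25]]


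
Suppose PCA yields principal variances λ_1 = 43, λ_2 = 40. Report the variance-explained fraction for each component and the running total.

Step 1 — total variance = trace(Sigma) = Σ λ_i = 43 + 40 = 83.

Step 2 — fraction explained by component i = λ_i / Σ λ:
  PC1: 43/83 = 0.5181
  PC2: 40/83 = 0.4819

Step 3 — cumulative fraction after k components = (λ_1 + ... + λ_k) / Σ λ:
  k = 1: 43/83 = 0.5181
  k = 2: (43 + 40)/83 = 83/83 = 1

Summary (fraction, with percent):

explained: PC1 0.5181 (51.81%), PC2 0.4819 (48.19%);  cumulative: 0.5181, 1


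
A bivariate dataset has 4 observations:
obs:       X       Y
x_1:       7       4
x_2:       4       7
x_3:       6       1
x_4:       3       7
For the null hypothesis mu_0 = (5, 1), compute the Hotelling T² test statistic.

Step 1 — sample mean vector:
  mean(X) = (7 + 4 + 6 + 3) / 4 = 20/4 = 5
  mean(Y) = (4 + 7 + 1 + 7) / 4 = 19/4 = 4.75
  x̄ = (5, 4.75),  deviation x̄ - mu_0 = (5, 4.75) - (5, 1) = (0, 3.75).

Step 2 — sample covariance matrix, S[i,j] = (1/(n-1)) · Σ_k (x_{k,i} - mean_i) · (x_{k,j} - mean_j), divisor n-1 = 3:
  S[X,X] = ((2)·(2) + (-1)·(-1) + (1)·(1) + (-2)·(-2)) / 3 = 10/3 = 3.3333
  S[X,Y] = ((2)·(-0.75) + (-1)·(2.25) + (1)·(-3.75) + (-2)·(2.25)) / 3 = -12/3 = -4
  S[Y,Y] = ((-0.75)·(-0.75) + (2.25)·(2.25) + (-3.75)·(-3.75) + (2.25)·(2.25)) / 3 = 24.75/3 = 8.25
  S = [[3.3333, -4],
 [-4, 8.25]].

Step 3 — invert S. det(S) = 3.3333·8.25 - (-4)² = 11.5.
  S^{-1} = (1/det) · [[d, -b], [-b, a]] = [[0.7174, 0.3478],
 [0.3478, 0.2899]].

Step 4 — quadratic form (x̄ - mu_0)^T · S^{-1} · (x̄ - mu_0):
  S^{-1} · (x̄ - mu_0) = (1.3043, 1.087),
  (x̄ - mu_0)^T · [...] = (0)·(1.3043) + (3.75)·(1.087) = 4.0761.

Step 5 — scale by n: T² = 4 · 4.0761 = 16.3043.

T² ≈ 16.3043


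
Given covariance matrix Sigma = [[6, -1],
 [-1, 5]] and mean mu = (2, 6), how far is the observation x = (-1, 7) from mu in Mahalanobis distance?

Step 1 — centre the observation: (x - mu) = (-3, 1).

Step 2 — invert Sigma. det(Sigma) = 6·5 - (-1)² = 29.
  Sigma^{-1} = (1/det) · [[d, -b], [-b, a]] = [[0.1724, 0.0345],
 [0.0345, 0.2069]].

Step 3 — form the quadratic (x - mu)^T · Sigma^{-1} · (x - mu):
  Sigma^{-1} · (x - mu) = (-0.4828, 0.1034).
  (x - mu)^T · [Sigma^{-1} · (x - mu)] = (-3)·(-0.4828) + (1)·(0.1034) = 1.5517.

Step 4 — take square root: d = √(1.5517) ≈ 1.2457.

d(x, mu) = √(1.5517) ≈ 1.2457


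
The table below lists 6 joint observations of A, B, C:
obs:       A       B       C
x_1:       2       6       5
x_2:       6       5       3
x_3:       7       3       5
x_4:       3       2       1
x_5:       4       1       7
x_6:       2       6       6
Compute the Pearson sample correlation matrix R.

Step 1 — column means:
  mean(A) = (2 + 6 + 7 + 3 + 4 + 2) / 6 = 24/6 = 4
  mean(B) = (6 + 5 + 3 + 2 + 1 + 6) / 6 = 23/6 = 3.8333
  mean(C) = (5 + 3 + 5 + 1 + 7 + 6) / 6 = 27/6 = 4.5

Step 2 — sample variances and covariances s[i,j] = (1/(n-1)) · Σ_k (x_{k,i} - mean_i) · (x_{k,j} - mean_j), with n-1 = 5:
  s[A,A] = ((-2)·(-2) + (2)·(2) + (3)·(3) + (-1)·(-1) + (0)·(0) + (-2)·(-2)) / 5 = 22/5 = 4.4
  s[A,B] = ((-2)·(2.1667) + (2)·(1.1667) + (3)·(-0.8333) + (-1)·(-1.8333) + (0)·(-2.8333) + (-2)·(2.1667)) / 5 = -7/5 = -1.4
  s[A,C] = ((-2)·(0.5) + (2)·(-1.5) + (3)·(0.5) + (-1)·(-3.5) + (0)·(2.5) + (-2)·(1.5)) / 5 = -2/5 = -0.4
  s[B,B] = ((2.1667)·(2.1667) + (1.1667)·(1.1667) + (-0.8333)·(-0.8333) + (-1.8333)·(-1.8333) + (-2.8333)·(-2.8333) + (2.1667)·(2.1667)) / 5 = 22.8333/5 = 4.5667
  s[B,C] = ((2.1667)·(0.5) + (1.1667)·(-1.5) + (-0.8333)·(0.5) + (-1.8333)·(-3.5) + (-2.8333)·(2.5) + (2.1667)·(1.5)) / 5 = 1.5/5 = 0.3
  s[C,C] = ((0.5)·(0.5) + (-1.5)·(-1.5) + (0.5)·(0.5) + (-3.5)·(-3.5) + (2.5)·(2.5) + (1.5)·(1.5)) / 5 = 23.5/5 = 4.7
  Sample standard deviations s_i = √(s[i,i]):
  s(A) = √(4.4) = 2.0976
  s(B) = √(4.5667) = 2.137
  s(C) = √(4.7) = 2.1679

Step 3 — r_{ij} = s_{ij} / (s_i · s_j):
  r[A,A] = 1 (diagonal).
  r[A,B] = -1.4 / (2.0976 · 2.137) = -1.4 / 4.4826 = -0.3123
  r[A,C] = -0.4 / (2.0976 · 2.1679) = -0.4 / 4.5475 = -0.088
  r[B,B] = 1 (diagonal).
  r[B,C] = 0.3 / (2.137 · 2.1679) = 0.3 / 4.6329 = 0.0648
  r[C,C] = 1 (diagonal).

R is symmetric with unit diagonal. Assembling:

R = [[1, -0.3123, -0.088],
 [-0.3123, 1, 0.0648],
 [-0.088, 0.0648, 1]]


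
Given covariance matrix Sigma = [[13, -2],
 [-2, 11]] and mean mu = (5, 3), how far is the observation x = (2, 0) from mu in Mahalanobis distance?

Step 1 — centre the observation: (x - mu) = (-3, -3).

Step 2 — invert Sigma. det(Sigma) = 13·11 - (-2)² = 139.
  Sigma^{-1} = (1/det) · [[d, -b], [-b, a]] = [[0.0791, 0.0144],
 [0.0144, 0.0935]].

Step 3 — form the quadratic (x - mu)^T · Sigma^{-1} · (x - mu):
  Sigma^{-1} · (x - mu) = (-0.2806, -0.3237).
  (x - mu)^T · [Sigma^{-1} · (x - mu)] = (-3)·(-0.2806) + (-3)·(-0.3237) = 1.8129.

Step 4 — take square root: d = √(1.8129) ≈ 1.3465.

d(x, mu) = √(1.8129) ≈ 1.3465


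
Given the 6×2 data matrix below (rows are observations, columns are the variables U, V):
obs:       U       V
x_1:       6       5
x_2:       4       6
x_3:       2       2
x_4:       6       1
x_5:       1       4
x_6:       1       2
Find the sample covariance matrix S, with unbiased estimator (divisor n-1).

Step 1 — column means:
  mean(U) = (6 + 4 + 2 + 6 + 1 + 1) / 6 = 20/6 = 3.3333
  mean(V) = (5 + 6 + 2 + 1 + 4 + 2) / 6 = 20/6 = 3.3333

Step 2 — sample covariance S[i,j] = (1/(n-1)) · Σ_k (x_{k,i} - mean_i) · (x_{k,j} - mean_j), with n-1 = 5.
  S[U,U] = ((2.6667)·(2.6667) + (0.6667)·(0.6667) + (-1.3333)·(-1.3333) + (2.6667)·(2.6667) + (-2.3333)·(-2.3333) + (-2.3333)·(-2.3333)) / 5 = 27.3333/5 = 5.4667
  S[U,V] = ((2.6667)·(1.6667) + (0.6667)·(2.6667) + (-1.3333)·(-1.3333) + (2.6667)·(-2.3333) + (-2.3333)·(0.6667) + (-2.3333)·(-1.3333)) / 5 = 3.3333/5 = 0.6667
  S[V,V] = ((1.6667)·(1.6667) + (2.6667)·(2.6667) + (-1.3333)·(-1.3333) + (-2.3333)·(-2.3333) + (0.6667)·(0.6667) + (-1.3333)·(-1.3333)) / 5 = 19.3333/5 = 3.8667

S is symmetric (S[j,i] = S[i,j]). Assembling:

S = [[5.4667, 0.6667],
 [0.6667, 3.8667]]


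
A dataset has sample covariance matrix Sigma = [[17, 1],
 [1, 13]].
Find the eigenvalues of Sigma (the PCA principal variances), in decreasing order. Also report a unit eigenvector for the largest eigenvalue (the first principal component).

Step 1 — characteristic polynomial of 2×2 Sigma:
  det(Sigma - λI) = λ² - trace · λ + det = 0.
  trace = 17 + 13 = 30, det = 17·13 - (1)² = 220.
Step 2 — discriminant:
  Δ = trace² - 4·det = 900 - 880 = 20.
Step 3 — eigenvalues:
  λ = (trace ± √Δ)/2 = (30 ± 4.4721)/2,
  λ_1 = 17.2361,  λ_2 = 12.7639.

Step 4 — unit eigenvector for λ_1: solve (Sigma - λ_1 I)v = 0. First row:
  (17 - 17.2361)·v_x + (1)·v_y = 0, i.e. (-0.2361)·v_x + (1)·v_y = 0,
  so v ∝ (b, λ_1 - a) = (1, 0.2361) = u.
  ||u|| = √((1)² + (0.2361)²) = √(1.0557) ≈ 1.0275,
  v_1 = u/||u|| ≈ (0.9732, 0.2298) (||v_1|| = 1).

λ_1 = 17.2361,  λ_2 = 12.7639;  v_1 ≈ (0.9732, 0.2298)
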